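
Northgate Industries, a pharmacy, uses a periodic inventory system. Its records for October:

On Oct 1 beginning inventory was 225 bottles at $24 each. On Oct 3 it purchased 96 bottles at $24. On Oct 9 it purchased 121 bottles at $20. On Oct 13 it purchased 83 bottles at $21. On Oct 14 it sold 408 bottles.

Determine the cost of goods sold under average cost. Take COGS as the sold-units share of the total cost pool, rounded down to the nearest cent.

COGS = $9,222.35

Oct 14, sell 408: 408/525 × $11,867.00 → $9,222.35
Ending inventory (cost pool remaining) = $2,644.65
Check: goods available $11,867.00 = COGS $9,222.35 + ending $2,644.65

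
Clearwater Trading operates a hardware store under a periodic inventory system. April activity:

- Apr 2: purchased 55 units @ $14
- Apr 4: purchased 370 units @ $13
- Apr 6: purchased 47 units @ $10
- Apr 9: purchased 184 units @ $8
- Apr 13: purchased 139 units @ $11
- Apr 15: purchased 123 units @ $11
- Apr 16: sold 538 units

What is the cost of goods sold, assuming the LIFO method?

COGS = $5,409

Apr 16, 538 sold [LIFO — newest first]: 123 @ $11 + 139 @ $11 + 184 @ $8 + 47 @ $10 + 45 @ $13 = $5,409
Ending inventory: 55 @ $14 + 325 @ $13 = $4,995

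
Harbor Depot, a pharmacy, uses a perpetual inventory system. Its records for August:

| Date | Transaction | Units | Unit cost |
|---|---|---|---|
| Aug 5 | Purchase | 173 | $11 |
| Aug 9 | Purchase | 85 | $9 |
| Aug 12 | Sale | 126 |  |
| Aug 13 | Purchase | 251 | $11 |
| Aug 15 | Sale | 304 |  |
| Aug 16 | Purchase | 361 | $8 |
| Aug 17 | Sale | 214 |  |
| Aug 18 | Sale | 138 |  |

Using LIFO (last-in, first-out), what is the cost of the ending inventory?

Aug 12, 126 sold [LIFO — newest first]: 85 @ $9 + 41 @ $11 = $1,216
Aug 15, 304 sold [LIFO — newest first]: 251 @ $11 + 53 @ $11 = $3,344
Aug 17, 214 sold [LIFO — newest first]: 214 @ $8 = $1,712
Aug 18, 138 sold [LIFO — newest first]: 138 @ $8 = $1,104
Total COGS = $1,216 + $3,344 + $1,712 + $1,104 = $7,376
Ending inventory: 79 @ $11 + 9 @ $8 = $941
Check: goods available $8,317 = COGS $7,376 + ending $941

Ending inventory = $941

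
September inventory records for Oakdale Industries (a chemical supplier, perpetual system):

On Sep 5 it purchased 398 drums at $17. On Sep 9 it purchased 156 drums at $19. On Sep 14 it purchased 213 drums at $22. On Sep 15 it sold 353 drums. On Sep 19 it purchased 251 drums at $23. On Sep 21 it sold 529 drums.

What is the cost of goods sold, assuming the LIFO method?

COGS = $17,877

Sep 15, 353 sold [LIFO — newest first]: 213 @ $22 + 140 @ $19 = $7,346
Sep 21, 529 sold [LIFO — newest first]: 251 @ $23 + 16 @ $19 + 262 @ $17 = $10,531
Total COGS = $7,346 + $10,531 = $17,877
Ending inventory: 136 @ $17 = $2,312
Check: goods available $20,189 = COGS $17,877 + ending $2,312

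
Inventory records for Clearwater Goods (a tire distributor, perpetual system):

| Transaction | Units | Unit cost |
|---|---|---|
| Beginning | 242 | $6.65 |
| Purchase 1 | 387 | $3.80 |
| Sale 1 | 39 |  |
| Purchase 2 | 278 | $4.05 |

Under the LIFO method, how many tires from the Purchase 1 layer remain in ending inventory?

Sale 1 (39) [LIFO — newest first]: 39 @ $3.80 = $148.20
Ending inventory: 242 @ $6.65 + 348 @ $3.80 + 278 @ $4.05 = $4,057.60

348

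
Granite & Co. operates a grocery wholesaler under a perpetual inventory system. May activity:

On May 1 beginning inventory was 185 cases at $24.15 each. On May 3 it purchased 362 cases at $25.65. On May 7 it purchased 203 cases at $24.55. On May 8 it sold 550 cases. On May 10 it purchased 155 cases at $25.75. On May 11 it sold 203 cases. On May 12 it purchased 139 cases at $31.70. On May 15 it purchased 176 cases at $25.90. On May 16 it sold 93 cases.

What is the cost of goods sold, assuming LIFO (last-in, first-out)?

May 8, 550 sold [LIFO — newest first]: 203 @ $24.55 + 347 @ $25.65 = $13,884.20
May 11, 203 sold [LIFO — newest first]: 155 @ $25.75 + 15 @ $25.65 + 33 @ $24.15 = $5,172.95
May 16, 93 sold [LIFO — newest first]: 93 @ $25.90 = $2,408.70
Total COGS = $13,884.20 + $5,172.95 + $2,408.70 = $21,465.85
Ending inventory: 152 @ $24.15 + 139 @ $31.70 + 83 @ $25.90 = $10,226.80

COGS = $21,465.85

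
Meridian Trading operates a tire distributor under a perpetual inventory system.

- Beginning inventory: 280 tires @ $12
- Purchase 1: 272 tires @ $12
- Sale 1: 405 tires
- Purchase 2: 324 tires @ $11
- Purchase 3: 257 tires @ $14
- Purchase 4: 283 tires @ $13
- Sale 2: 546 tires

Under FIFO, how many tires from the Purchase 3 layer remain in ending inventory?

Sale 1 (405) [FIFO — oldest first]: 280 @ $12 + 125 @ $12 = $4,860
Sale 2 (546) [FIFO — oldest first]: 147 @ $12 + 324 @ $11 + 75 @ $14 = $6,378
Total COGS = $4,860 + $6,378 = $11,238
Ending inventory: 182 @ $14 + 283 @ $13 = $6,227

182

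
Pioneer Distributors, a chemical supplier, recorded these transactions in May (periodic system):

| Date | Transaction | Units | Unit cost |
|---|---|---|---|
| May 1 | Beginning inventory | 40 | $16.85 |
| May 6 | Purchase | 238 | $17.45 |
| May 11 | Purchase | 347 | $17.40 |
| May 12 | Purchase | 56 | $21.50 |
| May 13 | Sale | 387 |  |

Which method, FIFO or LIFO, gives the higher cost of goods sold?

LIFO

FIFO COGS: 40 @ $16.85 + 238 @ $17.45 + 109 @ $17.40 = $6,723.70
LIFO COGS: 56 @ $21.50 + 331 @ $17.40 = $6,963.40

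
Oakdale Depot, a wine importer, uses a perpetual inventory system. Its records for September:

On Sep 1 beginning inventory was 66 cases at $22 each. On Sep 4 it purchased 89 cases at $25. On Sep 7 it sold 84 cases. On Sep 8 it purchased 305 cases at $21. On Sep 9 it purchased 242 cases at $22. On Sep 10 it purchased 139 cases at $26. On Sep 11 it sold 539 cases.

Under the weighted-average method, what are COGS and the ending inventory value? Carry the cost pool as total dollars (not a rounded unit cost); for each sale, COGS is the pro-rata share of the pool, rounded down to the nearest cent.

After Sep 1: 66 on hand, pool $1,452.00 (≈ $22.0000 each)
After Sep 4: 155 on hand, pool $3,677.00 (≈ $23.7226 each)
Sep 7, sell 84: 84/155 × $3,677.00 → $1,992.69
After Sep 8: 376 on hand, pool $8,089.31 (≈ $21.5141 each)
After Sep 9: 618 on hand, pool $13,413.31 (≈ $21.7044 each)
After Sep 10: 757 on hand, pool $17,027.31 (≈ $22.4931 each)
Sep 11, sell 539: 539/757 × $17,027.31 → $12,123.80
Total COGS = $1,992.69 + $12,123.80 = $14,116.49
Ending inventory (cost pool remaining) = $4,903.51

COGS = $14,116.49; ending inventory = $4,903.51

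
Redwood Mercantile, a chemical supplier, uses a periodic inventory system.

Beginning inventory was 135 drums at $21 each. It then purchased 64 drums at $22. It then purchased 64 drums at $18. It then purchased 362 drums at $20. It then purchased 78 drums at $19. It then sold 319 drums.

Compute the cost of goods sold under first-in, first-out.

COGS = $6,515

Sale 1 (319) [FIFO — oldest first]: 135 @ $21 + 64 @ $22 + 64 @ $18 + 56 @ $20 = $6,515
Ending inventory: 306 @ $20 + 78 @ $19 = $7,602
Check: goods available $14,117 = COGS $6,515 + ending $7,602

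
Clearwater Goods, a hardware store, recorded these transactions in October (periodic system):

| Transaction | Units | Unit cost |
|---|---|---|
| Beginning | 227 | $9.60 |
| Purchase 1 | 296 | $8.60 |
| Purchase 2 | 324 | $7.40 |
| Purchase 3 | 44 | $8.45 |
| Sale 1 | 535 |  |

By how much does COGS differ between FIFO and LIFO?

$608.00

FIFO COGS: 227 @ $9.60 + 296 @ $8.60 + 12 @ $7.40 = $4,813.60
LIFO COGS: 44 @ $8.45 + 324 @ $7.40 + 167 @ $8.60 = $4,205.60
Difference = |$4,813.60 − $4,205.60| = $608.00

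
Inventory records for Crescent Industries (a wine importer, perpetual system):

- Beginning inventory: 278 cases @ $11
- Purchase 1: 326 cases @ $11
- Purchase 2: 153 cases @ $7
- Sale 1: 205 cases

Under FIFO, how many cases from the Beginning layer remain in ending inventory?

Sale 1 (205) [FIFO — oldest first]: 205 @ $11 = $2,255
Ending inventory: 73 @ $11 + 326 @ $11 + 153 @ $7 = $5,460

73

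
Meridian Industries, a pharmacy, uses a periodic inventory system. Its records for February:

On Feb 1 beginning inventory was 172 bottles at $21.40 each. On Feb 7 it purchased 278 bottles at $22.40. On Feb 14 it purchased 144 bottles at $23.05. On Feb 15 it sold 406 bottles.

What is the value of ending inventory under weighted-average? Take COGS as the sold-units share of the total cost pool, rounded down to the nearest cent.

Feb 15, sell 406: 406/594 × $13,227.20 → $9,040.81
Ending inventory (cost pool remaining) = $4,186.39
Check: goods available $13,227.20 = COGS $9,040.81 + ending $4,186.39

Ending inventory = $4,186.39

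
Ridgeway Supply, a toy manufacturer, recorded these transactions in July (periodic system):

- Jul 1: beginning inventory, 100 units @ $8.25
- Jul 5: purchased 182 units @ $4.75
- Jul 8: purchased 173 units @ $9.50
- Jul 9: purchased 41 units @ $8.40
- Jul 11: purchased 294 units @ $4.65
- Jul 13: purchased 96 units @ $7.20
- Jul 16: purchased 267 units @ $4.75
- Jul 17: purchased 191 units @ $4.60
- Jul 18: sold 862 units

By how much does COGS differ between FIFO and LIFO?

FIFO COGS: 100 @ $8.25 + 182 @ $4.75 + 173 @ $9.50 + 41 @ $8.40 + 294 @ $4.65 + 72 @ $7.20 = $5,562.90
LIFO COGS: 191 @ $4.60 + 267 @ $4.75 + 96 @ $7.20 + 294 @ $4.65 + 14 @ $8.40 = $4,322.75
Difference = |$5,562.90 − $4,322.75| = $1,240.15

$1,240.15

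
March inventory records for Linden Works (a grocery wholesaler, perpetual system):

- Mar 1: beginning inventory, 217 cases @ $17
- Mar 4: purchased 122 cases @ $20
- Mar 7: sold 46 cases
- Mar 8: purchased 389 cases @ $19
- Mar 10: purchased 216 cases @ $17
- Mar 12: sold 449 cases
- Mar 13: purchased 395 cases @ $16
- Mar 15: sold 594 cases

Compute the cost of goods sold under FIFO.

Mar 7, 46 sold [FIFO — oldest first]: 46 @ $17 = $782
Mar 12, 449 sold [FIFO — oldest first]: 171 @ $17 + 122 @ $20 + 156 @ $19 = $8,311
Mar 15, 594 sold [FIFO — oldest first]: 233 @ $19 + 216 @ $17 + 145 @ $16 = $10,419
Total COGS = $782 + $8,311 + $10,419 = $19,512
Ending inventory: 250 @ $16 = $4,000
Check: goods available $23,512 = COGS $19,512 + ending $4,000

COGS = $19,512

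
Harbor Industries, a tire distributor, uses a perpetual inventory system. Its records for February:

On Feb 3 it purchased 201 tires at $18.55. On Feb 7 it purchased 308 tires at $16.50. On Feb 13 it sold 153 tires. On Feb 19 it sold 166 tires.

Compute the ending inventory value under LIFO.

Feb 13, 153 sold [LIFO — newest first]: 153 @ $16.50 = $2,524.50
Feb 19, 166 sold [LIFO — newest first]: 155 @ $16.50 + 11 @ $18.55 = $2,761.55
Total COGS = $2,524.50 + $2,761.55 = $5,286.05
Ending inventory: 190 @ $18.55 = $3,524.50

Ending inventory = $3,524.50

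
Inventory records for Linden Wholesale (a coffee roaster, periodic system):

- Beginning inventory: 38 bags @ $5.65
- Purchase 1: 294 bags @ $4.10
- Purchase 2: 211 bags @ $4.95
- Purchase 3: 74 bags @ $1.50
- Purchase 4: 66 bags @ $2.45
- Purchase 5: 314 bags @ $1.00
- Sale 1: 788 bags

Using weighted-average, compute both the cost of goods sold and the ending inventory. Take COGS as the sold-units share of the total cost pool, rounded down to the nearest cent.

Sale 1, sell 788: 788/997 × $3,051.25 → $2,411.61
Ending inventory (cost pool remaining) = $639.64

COGS = $2,411.61; ending inventory = $639.64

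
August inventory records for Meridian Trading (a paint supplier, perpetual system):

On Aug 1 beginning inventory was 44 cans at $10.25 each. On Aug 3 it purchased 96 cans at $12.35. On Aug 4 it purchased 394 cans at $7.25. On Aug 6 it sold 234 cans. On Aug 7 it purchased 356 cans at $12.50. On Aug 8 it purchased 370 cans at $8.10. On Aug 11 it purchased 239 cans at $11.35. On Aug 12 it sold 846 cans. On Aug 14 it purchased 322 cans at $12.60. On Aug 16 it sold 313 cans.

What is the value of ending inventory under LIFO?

Ending inventory = $4,397.50

Aug 6, 234 sold [LIFO — newest first]: 234 @ $7.25 = $1,696.50
Aug 12, 846 sold [LIFO — newest first]: 239 @ $11.35 + 370 @ $8.10 + 237 @ $12.50 = $8,672.15
Aug 16, 313 sold [LIFO — newest first]: 313 @ $12.60 = $3,943.80
Total COGS = $1,696.50 + $8,672.15 + $3,943.80 = $14,312.45
Ending inventory: 44 @ $10.25 + 96 @ $12.35 + 160 @ $7.25 + 119 @ $12.50 + 9 @ $12.60 = $4,397.50
Check: goods available $18,709.95 = COGS $14,312.45 + ending $4,397.50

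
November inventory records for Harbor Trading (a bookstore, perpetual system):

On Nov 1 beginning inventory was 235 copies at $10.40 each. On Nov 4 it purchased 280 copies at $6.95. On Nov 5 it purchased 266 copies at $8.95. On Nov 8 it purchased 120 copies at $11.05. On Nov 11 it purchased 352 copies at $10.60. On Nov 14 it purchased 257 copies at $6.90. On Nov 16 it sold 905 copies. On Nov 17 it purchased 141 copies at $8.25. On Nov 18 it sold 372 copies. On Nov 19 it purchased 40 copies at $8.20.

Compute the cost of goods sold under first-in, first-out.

Nov 16, 905 sold [FIFO — oldest first]: 235 @ $10.40 + 280 @ $6.95 + 266 @ $8.95 + 120 @ $11.05 + 4 @ $10.60 = $8,139.10
Nov 18, 372 sold [FIFO — oldest first]: 348 @ $10.60 + 24 @ $6.90 = $3,854.40
Total COGS = $8,139.10 + $3,854.40 = $11,993.50
Ending inventory: 233 @ $6.90 + 141 @ $8.25 + 40 @ $8.20 = $3,098.95

COGS = $11,993.50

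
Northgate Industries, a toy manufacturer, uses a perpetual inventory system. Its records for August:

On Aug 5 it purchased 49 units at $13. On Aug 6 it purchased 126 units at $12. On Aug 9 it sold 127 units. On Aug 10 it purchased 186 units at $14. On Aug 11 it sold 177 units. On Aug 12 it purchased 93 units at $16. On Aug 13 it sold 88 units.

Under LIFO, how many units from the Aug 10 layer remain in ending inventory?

9

Aug 9, 127 sold [LIFO — newest first]: 126 @ $12 + 1 @ $13 = $1,525
Aug 11, 177 sold [LIFO — newest first]: 177 @ $14 = $2,478
Aug 13, 88 sold [LIFO — newest first]: 88 @ $16 = $1,408
Total COGS = $1,525 + $2,478 + $1,408 = $5,411
Ending inventory: 48 @ $13 + 9 @ $14 + 5 @ $16 = $830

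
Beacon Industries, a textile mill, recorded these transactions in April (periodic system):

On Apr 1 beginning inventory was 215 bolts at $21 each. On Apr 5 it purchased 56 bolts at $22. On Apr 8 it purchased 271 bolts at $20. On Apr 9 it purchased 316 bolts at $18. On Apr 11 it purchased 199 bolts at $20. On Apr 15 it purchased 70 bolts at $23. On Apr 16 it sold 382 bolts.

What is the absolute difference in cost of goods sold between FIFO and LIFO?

$343

FIFO COGS: 215 @ $21 + 56 @ $22 + 111 @ $20 = $7,967
LIFO COGS: 70 @ $23 + 199 @ $20 + 113 @ $18 = $7,624
Difference = |$7,967 − $7,624| = $343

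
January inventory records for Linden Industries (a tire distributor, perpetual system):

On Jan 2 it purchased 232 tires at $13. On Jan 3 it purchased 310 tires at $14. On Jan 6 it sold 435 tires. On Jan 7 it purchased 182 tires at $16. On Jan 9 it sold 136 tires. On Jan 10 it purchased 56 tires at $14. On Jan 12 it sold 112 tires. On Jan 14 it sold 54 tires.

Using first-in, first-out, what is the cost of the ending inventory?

Ending inventory = $602

Jan 6, 435 sold [FIFO — oldest first]: 232 @ $13 + 203 @ $14 = $5,858
Jan 9, 136 sold [FIFO — oldest first]: 107 @ $14 + 29 @ $16 = $1,962
Jan 12, 112 sold [FIFO — oldest first]: 112 @ $16 = $1,792
Jan 14, 54 sold [FIFO — oldest first]: 41 @ $16 + 13 @ $14 = $838
Total COGS = $5,858 + $1,962 + $1,792 + $838 = $10,450
Ending inventory: 43 @ $14 = $602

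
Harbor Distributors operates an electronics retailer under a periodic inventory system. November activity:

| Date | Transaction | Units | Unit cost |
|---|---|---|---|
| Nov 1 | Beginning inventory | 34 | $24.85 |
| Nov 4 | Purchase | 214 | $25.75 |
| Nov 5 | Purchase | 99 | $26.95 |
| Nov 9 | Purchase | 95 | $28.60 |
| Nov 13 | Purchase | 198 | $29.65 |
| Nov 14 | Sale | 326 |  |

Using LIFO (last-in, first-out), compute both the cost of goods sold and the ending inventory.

COGS = $9,477.05; ending inventory = $8,134.10

Nov 14, 326 sold [LIFO — newest first]: 198 @ $29.65 + 95 @ $28.60 + 33 @ $26.95 = $9,477.05
Ending inventory: 34 @ $24.85 + 214 @ $25.75 + 66 @ $26.95 = $8,134.10
Check: goods available $17,611.15 = COGS $9,477.05 + ending $8,134.10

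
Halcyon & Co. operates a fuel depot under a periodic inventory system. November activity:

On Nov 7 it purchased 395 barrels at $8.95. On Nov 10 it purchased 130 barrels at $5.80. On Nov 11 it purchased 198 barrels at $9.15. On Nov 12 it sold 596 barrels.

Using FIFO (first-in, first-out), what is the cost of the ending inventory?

Ending inventory = $1,162.05

Nov 12, 596 sold [FIFO — oldest first]: 395 @ $8.95 + 130 @ $5.80 + 71 @ $9.15 = $4,938.90
Ending inventory: 127 @ $9.15 = $1,162.05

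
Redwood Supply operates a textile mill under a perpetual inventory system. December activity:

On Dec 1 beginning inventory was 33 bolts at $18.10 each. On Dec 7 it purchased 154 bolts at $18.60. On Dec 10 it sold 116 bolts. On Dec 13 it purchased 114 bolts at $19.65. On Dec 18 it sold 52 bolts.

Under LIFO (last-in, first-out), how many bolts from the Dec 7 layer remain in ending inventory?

Dec 10, 116 sold [LIFO — newest first]: 116 @ $18.60 = $2,157.60
Dec 18, 52 sold [LIFO — newest first]: 52 @ $19.65 = $1,021.80
Total COGS = $2,157.60 + $1,021.80 = $3,179.40
Ending inventory: 33 @ $18.10 + 38 @ $18.60 + 62 @ $19.65 = $2,522.40
Check: goods available $5,701.80 = COGS $3,179.40 + ending $2,522.40

38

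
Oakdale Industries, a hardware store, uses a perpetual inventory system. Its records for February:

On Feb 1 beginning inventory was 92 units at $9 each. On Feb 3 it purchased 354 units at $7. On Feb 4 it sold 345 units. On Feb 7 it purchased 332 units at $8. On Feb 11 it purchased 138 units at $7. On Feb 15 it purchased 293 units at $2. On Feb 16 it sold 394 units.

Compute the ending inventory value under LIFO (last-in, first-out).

Feb 4, 345 sold [LIFO — newest first]: 345 @ $7 = $2,415
Feb 16, 394 sold [LIFO — newest first]: 293 @ $2 + 101 @ $7 = $1,293
Total COGS = $2,415 + $1,293 = $3,708
Ending inventory: 92 @ $9 + 9 @ $7 + 332 @ $8 + 37 @ $7 = $3,806

Ending inventory = $3,806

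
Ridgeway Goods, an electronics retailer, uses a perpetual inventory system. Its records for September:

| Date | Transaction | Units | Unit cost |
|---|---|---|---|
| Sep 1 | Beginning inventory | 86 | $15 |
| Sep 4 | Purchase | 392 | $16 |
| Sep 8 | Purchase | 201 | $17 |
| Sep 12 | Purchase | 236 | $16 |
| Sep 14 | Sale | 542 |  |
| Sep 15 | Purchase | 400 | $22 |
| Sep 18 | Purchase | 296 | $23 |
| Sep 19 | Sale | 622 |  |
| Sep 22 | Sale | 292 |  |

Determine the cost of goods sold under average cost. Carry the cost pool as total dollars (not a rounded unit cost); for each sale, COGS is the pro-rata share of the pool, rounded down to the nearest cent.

After Sep 1: 86 on hand, pool $1,290.00 (≈ $15.0000 each)
After Sep 4: 478 on hand, pool $7,562.00 (≈ $15.8201 each)
After Sep 8: 679 on hand, pool $10,979.00 (≈ $16.1694 each)
After Sep 12: 915 on hand, pool $14,755.00 (≈ $16.1257 each)
Sep 14, sell 542: 542/915 × $14,755.00 → $8,740.12
After Sep 15: 773 on hand, pool $14,814.88 (≈ $19.1654 each)
After Sep 18: 1069 on hand, pool $21,622.88 (≈ $20.2272 each)
Sep 19, sell 622: 622/1069 × $21,622.88 → $12,581.32
Sep 22, sell 292: 292/447 × $9,041.56 → $5,906.34
Total COGS = $8,740.12 + $12,581.32 + $5,906.34 = $27,227.78
Ending inventory (cost pool remaining) = $3,135.22

COGS = $27,227.78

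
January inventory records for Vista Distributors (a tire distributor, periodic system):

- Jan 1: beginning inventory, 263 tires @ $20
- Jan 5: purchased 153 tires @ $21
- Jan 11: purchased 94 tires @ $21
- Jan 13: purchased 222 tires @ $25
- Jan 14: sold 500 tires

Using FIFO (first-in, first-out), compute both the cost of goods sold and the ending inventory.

COGS = $10,237; ending inventory = $5,760

Jan 14, 500 sold [FIFO — oldest first]: 263 @ $20 + 153 @ $21 + 84 @ $21 = $10,237
Ending inventory: 10 @ $21 + 222 @ $25 = $5,760
Check: goods available $15,997 = COGS $10,237 + ending $5,760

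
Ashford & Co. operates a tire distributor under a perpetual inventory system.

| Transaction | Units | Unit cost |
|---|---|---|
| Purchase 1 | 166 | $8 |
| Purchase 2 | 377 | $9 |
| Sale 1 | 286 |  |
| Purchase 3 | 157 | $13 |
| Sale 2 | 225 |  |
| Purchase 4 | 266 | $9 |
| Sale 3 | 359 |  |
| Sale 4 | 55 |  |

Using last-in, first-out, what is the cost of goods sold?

Sale 1 (286) [LIFO — newest first]: 286 @ $9 = $2,574
Sale 2 (225) [LIFO — newest first]: 157 @ $13 + 68 @ $9 = $2,653
Sale 3 (359) [LIFO — newest first]: 266 @ $9 + 23 @ $9 + 70 @ $8 = $3,161
Sale 4 (55) [LIFO — newest first]: 55 @ $8 = $440
Total COGS = $2,574 + $2,653 + $3,161 + $440 = $8,828
Ending inventory: 41 @ $8 = $328

COGS = $8,828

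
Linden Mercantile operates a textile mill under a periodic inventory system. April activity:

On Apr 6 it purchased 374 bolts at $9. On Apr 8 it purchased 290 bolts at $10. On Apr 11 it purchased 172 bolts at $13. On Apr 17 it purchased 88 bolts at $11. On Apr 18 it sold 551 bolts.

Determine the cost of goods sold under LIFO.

COGS = $6,113

Apr 18, 551 sold [LIFO — newest first]: 88 @ $11 + 172 @ $13 + 290 @ $10 + 1 @ $9 = $6,113
Ending inventory: 373 @ $9 = $3,357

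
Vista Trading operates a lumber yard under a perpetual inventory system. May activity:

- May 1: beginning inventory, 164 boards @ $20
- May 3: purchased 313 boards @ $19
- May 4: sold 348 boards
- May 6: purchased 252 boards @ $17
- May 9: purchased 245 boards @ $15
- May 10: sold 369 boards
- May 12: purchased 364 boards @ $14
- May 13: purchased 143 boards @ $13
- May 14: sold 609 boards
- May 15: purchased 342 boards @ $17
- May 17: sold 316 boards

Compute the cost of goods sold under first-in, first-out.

May 4, 348 sold [FIFO — oldest first]: 164 @ $20 + 184 @ $19 = $6,776
May 10, 369 sold [FIFO — oldest first]: 129 @ $19 + 240 @ $17 = $6,531
May 14, 609 sold [FIFO — oldest first]: 12 @ $17 + 245 @ $15 + 352 @ $14 = $8,807
May 17, 316 sold [FIFO — oldest first]: 12 @ $14 + 143 @ $13 + 161 @ $17 = $4,764
Total COGS = $6,776 + $6,531 + $8,807 + $4,764 = $26,878
Ending inventory: 181 @ $17 = $3,077
Check: goods available $29,955 = COGS $26,878 + ending $3,077

COGS = $26,878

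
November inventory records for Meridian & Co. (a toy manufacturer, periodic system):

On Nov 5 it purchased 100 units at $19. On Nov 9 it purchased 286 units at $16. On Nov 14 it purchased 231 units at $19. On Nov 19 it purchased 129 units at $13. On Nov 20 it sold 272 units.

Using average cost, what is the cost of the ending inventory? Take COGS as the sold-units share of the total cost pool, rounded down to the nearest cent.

Nov 20, sell 272: 272/746 × $12,542.00 → $4,572.95
Ending inventory (cost pool remaining) = $7,969.05

Ending inventory = $7,969.05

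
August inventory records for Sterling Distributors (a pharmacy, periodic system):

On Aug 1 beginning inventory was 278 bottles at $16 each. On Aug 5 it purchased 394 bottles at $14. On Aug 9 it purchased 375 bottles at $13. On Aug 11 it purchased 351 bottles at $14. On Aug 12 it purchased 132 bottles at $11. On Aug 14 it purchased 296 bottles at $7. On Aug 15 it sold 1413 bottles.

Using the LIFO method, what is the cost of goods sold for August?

Aug 15, 1413 sold [LIFO — newest first]: 296 @ $7 + 132 @ $11 + 351 @ $14 + 375 @ $13 + 259 @ $14 = $16,939
Ending inventory: 278 @ $16 + 135 @ $14 = $6,338
Check: goods available $23,277 = COGS $16,939 + ending $6,338

COGS = $16,939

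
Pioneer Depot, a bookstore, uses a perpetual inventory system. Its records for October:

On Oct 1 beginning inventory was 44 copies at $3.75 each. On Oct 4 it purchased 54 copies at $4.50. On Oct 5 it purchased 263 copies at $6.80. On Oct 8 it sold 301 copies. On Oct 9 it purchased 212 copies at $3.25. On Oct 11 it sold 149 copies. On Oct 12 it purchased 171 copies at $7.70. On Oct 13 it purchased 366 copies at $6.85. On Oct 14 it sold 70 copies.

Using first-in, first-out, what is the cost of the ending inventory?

Oct 8, 301 sold [FIFO — oldest first]: 44 @ $3.75 + 54 @ $4.50 + 203 @ $6.80 = $1,788.40
Oct 11, 149 sold [FIFO — oldest first]: 60 @ $6.80 + 89 @ $3.25 = $697.25
Oct 14, 70 sold [FIFO — oldest first]: 70 @ $3.25 = $227.50
Total COGS = $1,788.40 + $697.25 + $227.50 = $2,713.15
Ending inventory: 53 @ $3.25 + 171 @ $7.70 + 366 @ $6.85 = $3,996.05

Ending inventory = $3,996.05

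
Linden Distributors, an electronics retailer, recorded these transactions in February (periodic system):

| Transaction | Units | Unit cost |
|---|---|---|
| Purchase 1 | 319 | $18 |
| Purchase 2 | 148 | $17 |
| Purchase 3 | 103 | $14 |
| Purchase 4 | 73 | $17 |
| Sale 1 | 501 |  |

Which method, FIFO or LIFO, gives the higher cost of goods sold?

FIFO

FIFO COGS: 319 @ $18 + 148 @ $17 + 34 @ $14 = $8,734
LIFO COGS: 73 @ $17 + 103 @ $14 + 148 @ $17 + 177 @ $18 = $8,385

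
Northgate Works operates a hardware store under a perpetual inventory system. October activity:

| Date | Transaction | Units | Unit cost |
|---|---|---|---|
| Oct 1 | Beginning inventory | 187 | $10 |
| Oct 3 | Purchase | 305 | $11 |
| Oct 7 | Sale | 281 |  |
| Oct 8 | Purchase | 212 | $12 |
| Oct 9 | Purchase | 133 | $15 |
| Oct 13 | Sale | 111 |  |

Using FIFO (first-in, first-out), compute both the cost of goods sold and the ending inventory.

Oct 7, 281 sold [FIFO — oldest first]: 187 @ $10 + 94 @ $11 = $2,904
Oct 13, 111 sold [FIFO — oldest first]: 111 @ $11 = $1,221
Total COGS = $2,904 + $1,221 = $4,125
Ending inventory: 100 @ $11 + 212 @ $12 + 133 @ $15 = $5,639

COGS = $4,125; ending inventory = $5,639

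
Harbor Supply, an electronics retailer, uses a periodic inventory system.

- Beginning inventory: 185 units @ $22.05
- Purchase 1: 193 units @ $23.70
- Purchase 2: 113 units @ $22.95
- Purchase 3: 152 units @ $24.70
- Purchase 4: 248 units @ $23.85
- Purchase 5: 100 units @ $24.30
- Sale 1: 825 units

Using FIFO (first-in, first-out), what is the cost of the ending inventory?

Sale 1 (825) [FIFO — oldest first]: 185 @ $22.05 + 193 @ $23.70 + 113 @ $22.95 + 152 @ $24.70 + 182 @ $23.85 = $19,341.80
Ending inventory: 66 @ $23.85 + 100 @ $24.30 = $4,004.10

Ending inventory = $4,004.10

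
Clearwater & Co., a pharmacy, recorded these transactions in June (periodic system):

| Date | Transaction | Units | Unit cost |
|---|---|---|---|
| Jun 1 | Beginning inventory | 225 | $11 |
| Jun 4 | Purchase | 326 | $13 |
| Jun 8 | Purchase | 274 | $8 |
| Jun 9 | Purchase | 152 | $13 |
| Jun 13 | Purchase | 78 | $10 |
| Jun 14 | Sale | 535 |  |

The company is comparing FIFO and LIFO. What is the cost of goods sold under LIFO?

FIFO COGS: 225 @ $11 + 310 @ $13 = $6,505
LIFO COGS: 78 @ $10 + 152 @ $13 + 274 @ $8 + 31 @ $13 = $5,351

COGS = $5,351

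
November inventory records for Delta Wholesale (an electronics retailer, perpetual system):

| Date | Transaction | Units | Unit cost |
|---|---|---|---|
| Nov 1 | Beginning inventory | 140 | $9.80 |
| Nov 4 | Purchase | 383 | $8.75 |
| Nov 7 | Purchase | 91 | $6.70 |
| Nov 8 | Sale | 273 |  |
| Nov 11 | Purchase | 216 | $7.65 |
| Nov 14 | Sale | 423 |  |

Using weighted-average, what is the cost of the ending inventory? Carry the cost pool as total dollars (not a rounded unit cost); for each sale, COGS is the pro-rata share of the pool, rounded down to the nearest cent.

After Nov 1: 140 on hand, pool $1,372.00 (≈ $9.8000 each)
After Nov 4: 523 on hand, pool $4,723.25 (≈ $9.0311 each)
After Nov 7: 614 on hand, pool $5,332.95 (≈ $8.6856 each)
Nov 8, sell 273: 273/614 × $5,332.95 → $2,371.16
After Nov 11: 557 on hand, pool $4,614.19 (≈ $8.2840 each)
Nov 14, sell 423: 423/557 × $4,614.19 → $3,504.13
Total COGS = $2,371.16 + $3,504.13 = $5,875.29
Ending inventory (cost pool remaining) = $1,110.06
Check: goods available $6,985.35 = COGS $5,875.29 + ending $1,110.06

Ending inventory = $1,110.06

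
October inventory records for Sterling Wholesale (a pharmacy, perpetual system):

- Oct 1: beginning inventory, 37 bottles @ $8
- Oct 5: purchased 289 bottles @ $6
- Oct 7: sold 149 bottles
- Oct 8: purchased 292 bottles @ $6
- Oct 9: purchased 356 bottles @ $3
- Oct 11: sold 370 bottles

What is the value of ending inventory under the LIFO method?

Oct 7, 149 sold [LIFO — newest first]: 149 @ $6 = $894
Oct 11, 370 sold [LIFO — newest first]: 356 @ $3 + 14 @ $6 = $1,152
Total COGS = $894 + $1,152 = $2,046
Ending inventory: 37 @ $8 + 140 @ $6 + 278 @ $6 = $2,804

Ending inventory = $2,804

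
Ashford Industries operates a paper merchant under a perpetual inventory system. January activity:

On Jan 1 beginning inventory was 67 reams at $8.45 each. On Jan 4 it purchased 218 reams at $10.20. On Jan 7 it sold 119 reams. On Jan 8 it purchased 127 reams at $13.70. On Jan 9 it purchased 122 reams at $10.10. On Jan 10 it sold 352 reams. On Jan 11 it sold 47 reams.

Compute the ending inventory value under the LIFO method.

Jan 7, 119 sold [LIFO — newest first]: 119 @ $10.20 = $1,213.80
Jan 10, 352 sold [LIFO — newest first]: 122 @ $10.10 + 127 @ $13.70 + 99 @ $10.20 + 4 @ $8.45 = $4,015.70
Jan 11, 47 sold [LIFO — newest first]: 47 @ $8.45 = $397.15
Total COGS = $1,213.80 + $4,015.70 + $397.15 = $5,626.65
Ending inventory: 16 @ $8.45 = $135.20
Check: goods available $5,761.85 = COGS $5,626.65 + ending $135.20

Ending inventory = $135.20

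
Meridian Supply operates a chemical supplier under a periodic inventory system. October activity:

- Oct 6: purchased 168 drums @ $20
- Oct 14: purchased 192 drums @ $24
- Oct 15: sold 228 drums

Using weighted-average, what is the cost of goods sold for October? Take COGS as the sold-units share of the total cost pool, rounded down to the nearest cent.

Oct 15, sell 228: 228/360 × $7,968.00 → $5,046.40
Ending inventory (cost pool remaining) = $2,921.60

COGS = $5,046.40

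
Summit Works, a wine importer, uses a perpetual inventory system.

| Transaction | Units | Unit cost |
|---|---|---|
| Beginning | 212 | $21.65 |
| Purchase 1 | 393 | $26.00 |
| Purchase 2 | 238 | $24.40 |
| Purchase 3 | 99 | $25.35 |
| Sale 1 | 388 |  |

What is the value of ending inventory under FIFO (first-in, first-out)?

Ending inventory = $13,958.85

Sale 1 (388) [FIFO — oldest first]: 212 @ $21.65 + 176 @ $26.00 = $9,165.80
Ending inventory: 217 @ $26.00 + 238 @ $24.40 + 99 @ $25.35 = $13,958.85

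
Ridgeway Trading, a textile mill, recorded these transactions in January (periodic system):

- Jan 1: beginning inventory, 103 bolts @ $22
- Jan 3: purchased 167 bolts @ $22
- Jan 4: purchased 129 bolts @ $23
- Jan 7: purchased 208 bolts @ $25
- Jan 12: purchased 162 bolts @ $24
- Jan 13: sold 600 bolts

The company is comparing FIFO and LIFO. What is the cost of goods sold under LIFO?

COGS = $14,277

FIFO COGS: 103 @ $22 + 167 @ $22 + 129 @ $23 + 201 @ $25 = $13,932
LIFO COGS: 162 @ $24 + 208 @ $25 + 129 @ $23 + 101 @ $22 = $14,277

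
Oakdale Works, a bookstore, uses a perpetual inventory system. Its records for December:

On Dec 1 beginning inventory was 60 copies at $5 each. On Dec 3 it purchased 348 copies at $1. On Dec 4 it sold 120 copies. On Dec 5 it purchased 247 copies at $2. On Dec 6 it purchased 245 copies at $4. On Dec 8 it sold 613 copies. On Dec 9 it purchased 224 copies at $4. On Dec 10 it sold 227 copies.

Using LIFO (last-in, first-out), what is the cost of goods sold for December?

Dec 4, 120 sold [LIFO — newest first]: 120 @ $1 = $120
Dec 8, 613 sold [LIFO — newest first]: 245 @ $4 + 247 @ $2 + 121 @ $1 = $1,595
Dec 10, 227 sold [LIFO — newest first]: 224 @ $4 + 3 @ $1 = $899
Total COGS = $120 + $1,595 + $899 = $2,614
Ending inventory: 60 @ $5 + 104 @ $1 = $404

COGS = $2,614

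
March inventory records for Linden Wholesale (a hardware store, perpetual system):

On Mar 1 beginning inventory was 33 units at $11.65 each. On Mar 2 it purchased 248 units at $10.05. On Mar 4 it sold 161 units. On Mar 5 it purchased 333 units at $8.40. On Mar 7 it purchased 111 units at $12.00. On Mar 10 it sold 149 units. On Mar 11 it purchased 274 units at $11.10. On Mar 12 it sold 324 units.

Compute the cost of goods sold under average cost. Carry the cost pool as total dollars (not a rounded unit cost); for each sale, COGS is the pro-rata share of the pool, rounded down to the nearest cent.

After Mar 1: 33 on hand, pool $384.45 (≈ $11.6500 each)
After Mar 2: 281 on hand, pool $2,876.85 (≈ $10.2379 each)
Mar 4, sell 161: 161/281 × $2,876.85 → $1,648.30
After Mar 5: 453 on hand, pool $4,025.75 (≈ $8.8869 each)
After Mar 7: 564 on hand, pool $5,357.75 (≈ $9.4996 each)
Mar 10, sell 149: 149/564 × $5,357.75 → $1,415.43
After Mar 11: 689 on hand, pool $6,983.72 (≈ $10.1360 each)
Mar 12, sell 324: 324/689 × $6,983.72 → $3,284.07
Total COGS = $1,648.30 + $1,415.43 + $3,284.07 = $6,347.80
Ending inventory (cost pool remaining) = $3,699.65
Check: goods available $10,047.45 = COGS $6,347.80 + ending $3,699.65

COGS = $6,347.80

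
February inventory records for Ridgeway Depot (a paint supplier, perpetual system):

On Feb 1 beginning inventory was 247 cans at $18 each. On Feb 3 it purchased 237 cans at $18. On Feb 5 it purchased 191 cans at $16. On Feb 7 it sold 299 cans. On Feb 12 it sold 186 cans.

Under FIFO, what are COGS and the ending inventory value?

Feb 7, 299 sold [FIFO — oldest first]: 247 @ $18 + 52 @ $18 = $5,382
Feb 12, 186 sold [FIFO — oldest first]: 185 @ $18 + 1 @ $16 = $3,346
Total COGS = $5,382 + $3,346 = $8,728
Ending inventory: 190 @ $16 = $3,040

COGS = $8,728; ending inventory = $3,040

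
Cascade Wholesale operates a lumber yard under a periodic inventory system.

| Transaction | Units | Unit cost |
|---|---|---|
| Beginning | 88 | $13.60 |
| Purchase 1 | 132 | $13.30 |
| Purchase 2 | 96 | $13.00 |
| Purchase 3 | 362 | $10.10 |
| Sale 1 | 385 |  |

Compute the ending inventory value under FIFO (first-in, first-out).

Sale 1 (385) [FIFO — oldest first]: 88 @ $13.60 + 132 @ $13.30 + 96 @ $13.00 + 69 @ $10.10 = $4,897.30
Ending inventory: 293 @ $10.10 = $2,959.30

Ending inventory = $2,959.30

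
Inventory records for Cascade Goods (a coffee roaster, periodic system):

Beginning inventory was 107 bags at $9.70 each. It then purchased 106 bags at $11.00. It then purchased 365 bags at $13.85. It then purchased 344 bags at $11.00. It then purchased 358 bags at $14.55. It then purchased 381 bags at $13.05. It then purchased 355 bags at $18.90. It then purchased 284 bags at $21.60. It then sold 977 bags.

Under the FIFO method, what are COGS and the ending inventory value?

Sale 1 (977) [FIFO — oldest first]: 107 @ $9.70 + 106 @ $11.00 + 365 @ $13.85 + 344 @ $11.00 + 55 @ $14.55 = $11,843.40
Ending inventory: 303 @ $14.55 + 381 @ $13.05 + 355 @ $18.90 + 284 @ $21.60 = $22,224.60

COGS = $11,843.40; ending inventory = $22,224.60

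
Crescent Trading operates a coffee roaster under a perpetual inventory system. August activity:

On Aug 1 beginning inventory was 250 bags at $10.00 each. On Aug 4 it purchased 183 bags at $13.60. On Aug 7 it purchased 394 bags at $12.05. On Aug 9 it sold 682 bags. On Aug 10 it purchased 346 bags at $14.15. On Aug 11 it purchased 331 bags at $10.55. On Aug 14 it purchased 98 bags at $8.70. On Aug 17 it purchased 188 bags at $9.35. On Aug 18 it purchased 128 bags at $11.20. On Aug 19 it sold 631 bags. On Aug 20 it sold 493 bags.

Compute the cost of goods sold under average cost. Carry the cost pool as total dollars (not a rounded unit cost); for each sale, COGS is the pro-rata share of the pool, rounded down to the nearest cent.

After Aug 1: 250 on hand, pool $2,500.00 (≈ $10.0000 each)
After Aug 4: 433 on hand, pool $4,988.80 (≈ $11.5215 each)
After Aug 7: 827 on hand, pool $9,736.50 (≈ $11.7733 each)
Aug 9, sell 682: 682/827 × $9,736.50 → $8,029.37
After Aug 10: 491 on hand, pool $6,603.03 (≈ $13.4481 each)
After Aug 11: 822 on hand, pool $10,095.08 (≈ $12.2811 each)
After Aug 14: 920 on hand, pool $10,947.68 (≈ $11.8997 each)
After Aug 17: 1108 on hand, pool $12,705.48 (≈ $11.4670 each)
After Aug 18: 1236 on hand, pool $14,139.08 (≈ $11.4394 each)
Aug 19, sell 631: 631/1236 × $14,139.08 → $7,218.25
Aug 20, sell 493: 493/605 × $6,920.83 → $5,639.61
Total COGS = $8,029.37 + $7,218.25 + $5,639.61 = $20,887.23
Ending inventory (cost pool remaining) = $1,281.22

COGS = $20,887.23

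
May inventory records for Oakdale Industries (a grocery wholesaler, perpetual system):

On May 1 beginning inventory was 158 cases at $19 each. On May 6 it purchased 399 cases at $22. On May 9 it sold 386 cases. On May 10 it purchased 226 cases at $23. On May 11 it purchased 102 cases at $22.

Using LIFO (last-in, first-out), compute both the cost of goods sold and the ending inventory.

May 9, 386 sold [LIFO — newest first]: 386 @ $22 = $8,492
Ending inventory: 158 @ $19 + 13 @ $22 + 226 @ $23 + 102 @ $22 = $10,730

COGS = $8,492; ending inventory = $10,730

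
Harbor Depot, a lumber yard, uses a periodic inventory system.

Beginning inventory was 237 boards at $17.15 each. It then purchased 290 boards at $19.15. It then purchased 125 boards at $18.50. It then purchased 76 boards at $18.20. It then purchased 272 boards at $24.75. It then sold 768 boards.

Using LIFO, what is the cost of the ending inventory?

Ending inventory = $3,978.80

Sale 1 (768) [LIFO — newest first]: 272 @ $24.75 + 76 @ $18.20 + 125 @ $18.50 + 290 @ $19.15 + 5 @ $17.15 = $16,066.95
Ending inventory: 232 @ $17.15 = $3,978.80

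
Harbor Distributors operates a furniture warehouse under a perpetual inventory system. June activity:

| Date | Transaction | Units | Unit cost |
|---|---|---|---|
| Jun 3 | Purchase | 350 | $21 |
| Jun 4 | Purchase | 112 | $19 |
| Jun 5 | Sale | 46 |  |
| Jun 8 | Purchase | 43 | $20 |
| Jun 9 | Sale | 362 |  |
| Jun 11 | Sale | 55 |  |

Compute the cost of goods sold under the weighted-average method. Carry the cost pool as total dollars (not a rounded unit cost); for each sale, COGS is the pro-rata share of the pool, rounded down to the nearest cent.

COGS = $9,478.38

After Jun 3: 350 on hand, pool $7,350.00 (≈ $21.0000 each)
After Jun 4: 462 on hand, pool $9,478.00 (≈ $20.5152 each)
Jun 5, sell 46: 46/462 × $9,478.00 → $943.69
After Jun 8: 459 on hand, pool $9,394.31 (≈ $20.4669 each)
Jun 9, sell 362: 362/459 × $9,394.31 → $7,409.02
Jun 11, sell 55: 55/97 × $1,985.29 → $1,125.67
Total COGS = $943.69 + $7,409.02 + $1,125.67 = $9,478.38
Ending inventory (cost pool remaining) = $859.62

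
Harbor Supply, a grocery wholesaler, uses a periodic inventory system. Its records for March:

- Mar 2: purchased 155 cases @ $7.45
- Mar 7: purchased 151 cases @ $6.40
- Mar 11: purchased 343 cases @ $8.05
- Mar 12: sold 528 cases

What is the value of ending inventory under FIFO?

Mar 12, 528 sold [FIFO — oldest first]: 155 @ $7.45 + 151 @ $6.40 + 222 @ $8.05 = $3,908.25
Ending inventory: 121 @ $8.05 = $974.05
Check: goods available $4,882.30 = COGS $3,908.25 + ending $974.05

Ending inventory = $974.05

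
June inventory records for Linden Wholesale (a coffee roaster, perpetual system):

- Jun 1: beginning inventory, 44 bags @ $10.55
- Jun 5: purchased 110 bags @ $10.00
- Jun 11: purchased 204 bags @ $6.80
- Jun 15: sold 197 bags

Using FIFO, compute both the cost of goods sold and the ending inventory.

Jun 15, 197 sold [FIFO — oldest first]: 44 @ $10.55 + 110 @ $10.00 + 43 @ $6.80 = $1,856.60
Ending inventory: 161 @ $6.80 = $1,094.80

COGS = $1,856.60; ending inventory = $1,094.80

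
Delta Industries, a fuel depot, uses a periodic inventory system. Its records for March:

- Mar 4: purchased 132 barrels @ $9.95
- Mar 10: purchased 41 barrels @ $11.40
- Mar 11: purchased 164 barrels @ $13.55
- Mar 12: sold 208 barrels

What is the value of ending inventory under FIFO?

Mar 12, 208 sold [FIFO — oldest first]: 132 @ $9.95 + 41 @ $11.40 + 35 @ $13.55 = $2,255.05
Ending inventory: 129 @ $13.55 = $1,747.95

Ending inventory = $1,747.95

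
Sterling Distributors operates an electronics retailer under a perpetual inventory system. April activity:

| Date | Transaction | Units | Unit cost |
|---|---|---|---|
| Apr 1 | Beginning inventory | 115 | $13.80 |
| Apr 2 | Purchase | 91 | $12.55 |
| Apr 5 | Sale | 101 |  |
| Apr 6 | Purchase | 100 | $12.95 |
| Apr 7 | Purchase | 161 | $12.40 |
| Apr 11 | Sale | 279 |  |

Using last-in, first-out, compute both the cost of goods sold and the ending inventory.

COGS = $4,819.85; ending inventory = $1,200.60

Apr 5, 101 sold [LIFO — newest first]: 91 @ $12.55 + 10 @ $13.80 = $1,280.05
Apr 11, 279 sold [LIFO — newest first]: 161 @ $12.40 + 100 @ $12.95 + 18 @ $13.80 = $3,539.80
Total COGS = $1,280.05 + $3,539.80 = $4,819.85
Ending inventory: 87 @ $13.80 = $1,200.60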